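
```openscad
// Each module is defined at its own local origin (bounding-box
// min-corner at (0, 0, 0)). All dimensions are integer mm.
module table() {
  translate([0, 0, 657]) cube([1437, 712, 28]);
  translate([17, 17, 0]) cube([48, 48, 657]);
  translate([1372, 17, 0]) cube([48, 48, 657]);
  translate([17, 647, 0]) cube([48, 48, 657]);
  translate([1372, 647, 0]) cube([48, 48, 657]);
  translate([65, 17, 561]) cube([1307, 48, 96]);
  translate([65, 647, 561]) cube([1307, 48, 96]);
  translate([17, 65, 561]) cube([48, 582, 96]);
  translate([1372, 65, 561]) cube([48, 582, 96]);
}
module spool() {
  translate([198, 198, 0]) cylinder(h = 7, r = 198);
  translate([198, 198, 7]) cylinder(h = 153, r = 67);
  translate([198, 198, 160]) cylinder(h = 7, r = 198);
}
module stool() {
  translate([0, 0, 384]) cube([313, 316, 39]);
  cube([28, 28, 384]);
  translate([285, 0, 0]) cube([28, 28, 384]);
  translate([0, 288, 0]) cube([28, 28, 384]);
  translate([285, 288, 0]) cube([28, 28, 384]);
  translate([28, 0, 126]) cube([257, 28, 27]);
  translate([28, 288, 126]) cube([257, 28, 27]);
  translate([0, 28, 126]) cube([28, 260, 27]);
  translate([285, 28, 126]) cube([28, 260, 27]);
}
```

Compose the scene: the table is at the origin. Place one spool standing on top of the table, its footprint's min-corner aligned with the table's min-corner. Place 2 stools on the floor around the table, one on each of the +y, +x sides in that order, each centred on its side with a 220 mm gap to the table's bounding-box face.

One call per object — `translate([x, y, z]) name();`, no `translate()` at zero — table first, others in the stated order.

table();
translate([0, 0, 685]) spool();
translate([562, 932, 0]) stool();
translate([1657, 198, 0]) stool();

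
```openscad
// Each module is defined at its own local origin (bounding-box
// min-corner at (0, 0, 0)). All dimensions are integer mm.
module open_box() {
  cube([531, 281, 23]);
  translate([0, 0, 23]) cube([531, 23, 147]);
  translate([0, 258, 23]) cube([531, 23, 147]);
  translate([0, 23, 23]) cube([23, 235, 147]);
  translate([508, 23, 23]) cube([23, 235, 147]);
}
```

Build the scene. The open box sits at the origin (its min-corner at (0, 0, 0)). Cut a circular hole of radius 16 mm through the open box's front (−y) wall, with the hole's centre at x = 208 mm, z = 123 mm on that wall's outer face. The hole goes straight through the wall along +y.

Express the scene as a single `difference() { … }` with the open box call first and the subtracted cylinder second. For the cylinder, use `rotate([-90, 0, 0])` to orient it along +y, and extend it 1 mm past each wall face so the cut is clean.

difference() {
  open_box();
  translate([208, -1, 123]) rotate([-90, 0, 0]) cylinder(h = 25, r = 16);
}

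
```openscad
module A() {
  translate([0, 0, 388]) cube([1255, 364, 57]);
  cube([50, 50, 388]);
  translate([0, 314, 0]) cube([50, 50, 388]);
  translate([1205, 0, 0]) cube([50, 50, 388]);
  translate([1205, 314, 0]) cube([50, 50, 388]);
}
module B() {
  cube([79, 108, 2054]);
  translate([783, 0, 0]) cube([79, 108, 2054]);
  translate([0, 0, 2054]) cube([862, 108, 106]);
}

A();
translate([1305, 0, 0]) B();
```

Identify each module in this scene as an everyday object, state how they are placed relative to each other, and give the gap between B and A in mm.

A is a bench. B is a door frame. The door frame is on the floor beside the bench on its +x side. The gap between the door frame and the bench is 50 mm.

The door frame's nearest face is 50 mm from the bench's +x face.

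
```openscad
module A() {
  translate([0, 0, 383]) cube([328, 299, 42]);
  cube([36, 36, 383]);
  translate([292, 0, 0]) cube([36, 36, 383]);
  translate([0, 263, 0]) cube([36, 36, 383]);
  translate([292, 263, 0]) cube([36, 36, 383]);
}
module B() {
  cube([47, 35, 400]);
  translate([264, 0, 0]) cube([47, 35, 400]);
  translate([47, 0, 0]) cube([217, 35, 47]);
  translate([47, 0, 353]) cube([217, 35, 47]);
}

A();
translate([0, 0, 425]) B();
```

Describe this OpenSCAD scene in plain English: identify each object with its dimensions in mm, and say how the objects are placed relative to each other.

A is a four-legged stool. The seat is 328×299 mm, 42 mm thick, top at z = 425 mm. It stands on four square legs, each 36×36 mm in cross-section, from z = 0 to the seat underside, each flush with a corner of the seat.

B is a picture frame with a 217×306 mm rectangular opening (x by z) and a uniform 47 mm border on every side. Frame depth is 35 mm along y. It is built from two vertical stiles running the full outside height and two horizontal rails spanning the gap between the stiles.

The picture frame is on top of the stool.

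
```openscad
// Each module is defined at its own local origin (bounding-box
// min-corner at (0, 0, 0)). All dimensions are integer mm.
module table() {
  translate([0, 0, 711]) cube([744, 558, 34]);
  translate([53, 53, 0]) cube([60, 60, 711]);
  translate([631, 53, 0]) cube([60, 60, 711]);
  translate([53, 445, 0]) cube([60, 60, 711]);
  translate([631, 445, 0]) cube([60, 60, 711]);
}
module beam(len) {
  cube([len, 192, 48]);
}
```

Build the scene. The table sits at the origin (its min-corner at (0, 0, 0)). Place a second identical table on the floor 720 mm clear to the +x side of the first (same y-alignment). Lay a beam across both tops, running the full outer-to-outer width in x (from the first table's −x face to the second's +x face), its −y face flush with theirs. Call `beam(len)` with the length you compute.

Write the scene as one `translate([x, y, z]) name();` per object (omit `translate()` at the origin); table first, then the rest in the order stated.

table();
translate([1464, 0, 0]) table();
translate([0, 0, 745]) beam(2208);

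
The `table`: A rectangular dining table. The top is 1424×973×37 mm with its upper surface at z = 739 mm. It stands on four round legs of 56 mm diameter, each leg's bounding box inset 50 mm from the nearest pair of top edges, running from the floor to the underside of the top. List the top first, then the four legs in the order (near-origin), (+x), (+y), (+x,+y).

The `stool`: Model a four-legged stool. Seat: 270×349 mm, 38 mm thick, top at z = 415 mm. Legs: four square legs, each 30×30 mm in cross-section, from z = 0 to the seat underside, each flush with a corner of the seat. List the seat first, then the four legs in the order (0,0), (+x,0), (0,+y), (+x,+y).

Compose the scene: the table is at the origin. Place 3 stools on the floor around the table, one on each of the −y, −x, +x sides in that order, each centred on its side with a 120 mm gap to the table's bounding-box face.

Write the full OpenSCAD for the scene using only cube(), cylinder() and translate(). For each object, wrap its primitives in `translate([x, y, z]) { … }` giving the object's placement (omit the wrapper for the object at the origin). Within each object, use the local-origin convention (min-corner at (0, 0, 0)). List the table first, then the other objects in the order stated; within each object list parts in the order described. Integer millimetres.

translate([0, 0, 702]) cube([1424, 973, 37]);
translate([78, 78, 0]) cylinder(h = 702, r = 28);
translate([1346, 78, 0]) cylinder(h = 702, r = 28);
translate([78, 895, 0]) cylinder(h = 702, r = 28);
translate([1346, 895, 0]) cylinder(h = 702, r = 28);
translate([577, -469, 0]) {
  translate([0, 0, 377]) cube([270, 349, 38]);
  cube([30, 30, 377]);
  translate([240, 0, 0]) cube([30, 30, 377]);
  translate([0, 319, 0]) cube([30, 30, 377]);
  translate([240, 319, 0]) cube([30, 30, 377]);
}
translate([-390, 312, 0]) {
  translate([0, 0, 377]) cube([270, 349, 38]);
  cube([30, 30, 377]);
  translate([240, 0, 0]) cube([30, 30, 377]);
  translate([0, 319, 0]) cube([30, 30, 377]);
  translate([240, 319, 0]) cube([30, 30, 377]);
}
translate([1544, 312, 0]) {
  translate([0, 0, 377]) cube([270, 349, 38]);
  cube([30, 30, 377]);
  translate([240, 0, 0]) cube([30, 30, 377]);
  translate([0, 319, 0]) cube([30, 30, 377]);
  translate([240, 319, 0]) cube([30, 30, 377]);
}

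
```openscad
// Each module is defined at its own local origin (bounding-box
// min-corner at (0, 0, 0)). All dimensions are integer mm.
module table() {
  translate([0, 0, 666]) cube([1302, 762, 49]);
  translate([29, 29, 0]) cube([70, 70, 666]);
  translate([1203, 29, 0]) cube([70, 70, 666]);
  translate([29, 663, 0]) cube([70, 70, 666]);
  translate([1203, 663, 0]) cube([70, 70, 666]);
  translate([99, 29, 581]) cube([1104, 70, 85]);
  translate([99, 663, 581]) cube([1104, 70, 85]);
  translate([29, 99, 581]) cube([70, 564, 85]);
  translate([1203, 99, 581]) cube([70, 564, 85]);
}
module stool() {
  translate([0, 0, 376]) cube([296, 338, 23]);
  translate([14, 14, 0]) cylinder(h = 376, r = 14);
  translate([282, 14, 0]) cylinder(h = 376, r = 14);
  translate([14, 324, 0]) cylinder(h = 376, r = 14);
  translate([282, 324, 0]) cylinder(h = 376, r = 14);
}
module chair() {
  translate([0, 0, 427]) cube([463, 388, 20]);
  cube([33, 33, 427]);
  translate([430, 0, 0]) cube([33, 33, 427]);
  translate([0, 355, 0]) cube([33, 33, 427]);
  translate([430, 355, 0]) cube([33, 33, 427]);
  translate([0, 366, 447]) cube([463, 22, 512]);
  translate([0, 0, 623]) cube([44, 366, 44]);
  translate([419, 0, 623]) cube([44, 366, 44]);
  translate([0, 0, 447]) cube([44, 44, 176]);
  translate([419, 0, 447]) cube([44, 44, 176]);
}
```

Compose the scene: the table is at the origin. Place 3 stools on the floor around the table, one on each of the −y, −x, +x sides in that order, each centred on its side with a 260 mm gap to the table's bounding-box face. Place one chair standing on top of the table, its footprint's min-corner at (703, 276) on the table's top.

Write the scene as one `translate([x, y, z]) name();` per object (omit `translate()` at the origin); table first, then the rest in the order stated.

table();
translate([503, -598, 0]) stool();
translate([-556, 212, 0]) stool();
translate([1562, 212, 0]) stool();
translate([703, 276, 715]) chair();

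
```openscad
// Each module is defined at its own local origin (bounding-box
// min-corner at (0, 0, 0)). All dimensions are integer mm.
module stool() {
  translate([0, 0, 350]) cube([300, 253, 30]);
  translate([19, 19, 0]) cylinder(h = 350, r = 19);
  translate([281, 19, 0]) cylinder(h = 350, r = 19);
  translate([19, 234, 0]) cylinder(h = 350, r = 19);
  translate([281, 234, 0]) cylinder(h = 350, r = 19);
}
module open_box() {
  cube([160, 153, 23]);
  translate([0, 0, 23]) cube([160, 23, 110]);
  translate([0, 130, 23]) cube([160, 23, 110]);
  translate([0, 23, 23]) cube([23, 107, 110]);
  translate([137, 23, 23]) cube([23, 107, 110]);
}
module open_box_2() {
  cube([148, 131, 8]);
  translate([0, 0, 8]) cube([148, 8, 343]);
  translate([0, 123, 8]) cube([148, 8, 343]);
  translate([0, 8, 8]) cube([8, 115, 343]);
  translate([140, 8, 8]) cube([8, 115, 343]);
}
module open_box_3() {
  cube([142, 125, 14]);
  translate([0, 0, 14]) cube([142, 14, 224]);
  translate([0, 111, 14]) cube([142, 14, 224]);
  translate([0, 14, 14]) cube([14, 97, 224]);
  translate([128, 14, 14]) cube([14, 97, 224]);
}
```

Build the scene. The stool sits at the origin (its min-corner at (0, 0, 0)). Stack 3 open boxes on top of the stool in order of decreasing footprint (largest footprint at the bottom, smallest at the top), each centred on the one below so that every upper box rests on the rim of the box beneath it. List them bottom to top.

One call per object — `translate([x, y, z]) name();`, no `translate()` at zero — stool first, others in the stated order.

stool();
translate([70, 50, 380]) open_box();
translate([76, 61, 513]) open_box_2();
translate([79, 64, 864]) open_box_3();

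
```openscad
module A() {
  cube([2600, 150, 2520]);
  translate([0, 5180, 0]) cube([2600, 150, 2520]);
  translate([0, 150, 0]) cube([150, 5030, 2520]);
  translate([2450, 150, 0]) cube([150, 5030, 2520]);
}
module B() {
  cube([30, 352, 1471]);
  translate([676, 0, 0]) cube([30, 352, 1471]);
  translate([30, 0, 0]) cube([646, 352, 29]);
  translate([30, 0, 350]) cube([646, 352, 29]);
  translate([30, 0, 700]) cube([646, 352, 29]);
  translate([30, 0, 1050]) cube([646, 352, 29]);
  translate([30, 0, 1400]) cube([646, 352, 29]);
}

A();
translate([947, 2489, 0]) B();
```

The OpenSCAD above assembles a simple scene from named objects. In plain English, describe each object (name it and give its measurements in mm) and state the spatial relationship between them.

A is the wall frame of a small rectangular building: four walls, each 2520 mm tall and 150 mm thick, enclosing a footprint 2600 mm (x) by 5330 mm (y) outside-to-outside, with no floor or roof. The front and back walls (the −y and +y sides) span the full width; the two side walls fit between them.

B is a bookshelf 706 mm wide overall, 352 mm deep and 1471 mm tall. The two sides are 30 mm thick vertical panels. 5 horizontal shelves of 29 mm thickness span between the inner faces of the sides; the lowest shelf sits on the floor and shelves are stacked with a clear vertical gap of 321 mm between each pair.

The bookshelf sits inside the house frame, centred.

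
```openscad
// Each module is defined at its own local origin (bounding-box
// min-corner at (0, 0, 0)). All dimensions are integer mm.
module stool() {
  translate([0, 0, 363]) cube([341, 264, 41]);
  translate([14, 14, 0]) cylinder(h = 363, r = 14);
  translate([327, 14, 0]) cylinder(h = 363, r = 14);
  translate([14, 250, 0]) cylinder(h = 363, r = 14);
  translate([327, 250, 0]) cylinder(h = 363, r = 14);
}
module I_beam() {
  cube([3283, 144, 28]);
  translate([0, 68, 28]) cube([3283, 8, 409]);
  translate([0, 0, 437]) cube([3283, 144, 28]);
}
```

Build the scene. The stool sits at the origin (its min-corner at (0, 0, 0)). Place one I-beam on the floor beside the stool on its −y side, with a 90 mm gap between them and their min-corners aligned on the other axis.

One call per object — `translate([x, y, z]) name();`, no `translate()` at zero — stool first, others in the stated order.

stool();
translate([0, -234, 0]) I_beam();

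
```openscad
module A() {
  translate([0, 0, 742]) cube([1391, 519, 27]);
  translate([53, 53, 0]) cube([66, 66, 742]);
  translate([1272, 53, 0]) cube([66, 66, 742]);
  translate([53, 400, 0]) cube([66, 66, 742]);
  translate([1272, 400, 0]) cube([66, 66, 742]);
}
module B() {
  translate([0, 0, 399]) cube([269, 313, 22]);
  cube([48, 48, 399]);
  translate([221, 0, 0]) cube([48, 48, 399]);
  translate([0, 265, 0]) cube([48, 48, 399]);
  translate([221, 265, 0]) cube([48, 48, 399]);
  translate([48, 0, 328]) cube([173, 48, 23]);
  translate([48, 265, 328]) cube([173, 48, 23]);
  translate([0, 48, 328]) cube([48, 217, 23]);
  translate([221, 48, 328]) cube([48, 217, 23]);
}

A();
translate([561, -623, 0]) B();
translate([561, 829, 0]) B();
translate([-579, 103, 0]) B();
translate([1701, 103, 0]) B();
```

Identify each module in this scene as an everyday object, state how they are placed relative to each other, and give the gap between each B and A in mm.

Each stool's nearest face is 310 mm from the table's bounding box.

A is a table. B is a stool. Four stools sit around the table at the −y, +y, −x, +x sides. The gap between each stool and the table is 310 mm.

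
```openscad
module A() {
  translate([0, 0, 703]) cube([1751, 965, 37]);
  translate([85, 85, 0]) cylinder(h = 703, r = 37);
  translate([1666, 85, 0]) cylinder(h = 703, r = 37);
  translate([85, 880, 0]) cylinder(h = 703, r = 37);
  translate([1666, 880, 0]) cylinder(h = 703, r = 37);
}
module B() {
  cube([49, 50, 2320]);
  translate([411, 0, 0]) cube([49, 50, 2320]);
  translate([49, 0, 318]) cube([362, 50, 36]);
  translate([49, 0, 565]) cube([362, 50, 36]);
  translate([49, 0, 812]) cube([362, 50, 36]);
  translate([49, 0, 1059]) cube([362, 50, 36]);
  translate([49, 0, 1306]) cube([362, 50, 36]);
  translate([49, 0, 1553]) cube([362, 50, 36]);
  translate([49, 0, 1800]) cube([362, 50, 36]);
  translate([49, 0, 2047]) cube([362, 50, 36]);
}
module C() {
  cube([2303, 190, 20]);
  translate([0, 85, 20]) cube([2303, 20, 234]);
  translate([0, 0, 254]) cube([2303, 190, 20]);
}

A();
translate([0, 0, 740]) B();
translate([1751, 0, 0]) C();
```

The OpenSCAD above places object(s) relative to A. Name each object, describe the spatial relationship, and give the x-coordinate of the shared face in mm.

The table's +x face and the I-beam's −x face are both at x = 1751 mm.

A is a table. B is a ladder. C is an I-beam. The ladder is on top of the table. The I-beam is against the table's +x side, with their −y faces flush. The x-coordinate of the shared face is 1751 mm.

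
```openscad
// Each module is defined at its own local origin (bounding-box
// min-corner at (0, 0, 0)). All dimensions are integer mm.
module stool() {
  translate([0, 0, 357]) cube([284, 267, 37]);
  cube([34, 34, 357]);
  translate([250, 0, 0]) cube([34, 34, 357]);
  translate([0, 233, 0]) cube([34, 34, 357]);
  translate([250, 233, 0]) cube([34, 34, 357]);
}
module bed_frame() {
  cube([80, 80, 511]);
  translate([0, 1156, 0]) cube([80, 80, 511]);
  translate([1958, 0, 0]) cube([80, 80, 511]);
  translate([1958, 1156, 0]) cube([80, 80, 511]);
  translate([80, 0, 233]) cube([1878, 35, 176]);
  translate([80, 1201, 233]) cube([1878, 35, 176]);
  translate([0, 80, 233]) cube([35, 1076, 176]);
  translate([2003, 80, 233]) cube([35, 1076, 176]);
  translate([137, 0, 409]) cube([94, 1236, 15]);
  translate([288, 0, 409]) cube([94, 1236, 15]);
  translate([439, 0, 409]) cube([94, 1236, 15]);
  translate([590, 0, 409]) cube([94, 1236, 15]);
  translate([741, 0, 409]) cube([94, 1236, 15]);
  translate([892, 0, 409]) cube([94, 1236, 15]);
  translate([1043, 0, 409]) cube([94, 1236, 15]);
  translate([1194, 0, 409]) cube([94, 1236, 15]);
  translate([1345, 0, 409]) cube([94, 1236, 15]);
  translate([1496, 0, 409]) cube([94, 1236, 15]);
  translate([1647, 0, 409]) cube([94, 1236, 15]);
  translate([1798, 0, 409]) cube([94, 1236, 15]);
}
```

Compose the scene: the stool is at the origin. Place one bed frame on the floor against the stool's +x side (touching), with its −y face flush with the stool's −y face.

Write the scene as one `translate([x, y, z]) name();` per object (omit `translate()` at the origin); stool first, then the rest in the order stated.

stool();
translate([284, 0, 0]) bed_frame();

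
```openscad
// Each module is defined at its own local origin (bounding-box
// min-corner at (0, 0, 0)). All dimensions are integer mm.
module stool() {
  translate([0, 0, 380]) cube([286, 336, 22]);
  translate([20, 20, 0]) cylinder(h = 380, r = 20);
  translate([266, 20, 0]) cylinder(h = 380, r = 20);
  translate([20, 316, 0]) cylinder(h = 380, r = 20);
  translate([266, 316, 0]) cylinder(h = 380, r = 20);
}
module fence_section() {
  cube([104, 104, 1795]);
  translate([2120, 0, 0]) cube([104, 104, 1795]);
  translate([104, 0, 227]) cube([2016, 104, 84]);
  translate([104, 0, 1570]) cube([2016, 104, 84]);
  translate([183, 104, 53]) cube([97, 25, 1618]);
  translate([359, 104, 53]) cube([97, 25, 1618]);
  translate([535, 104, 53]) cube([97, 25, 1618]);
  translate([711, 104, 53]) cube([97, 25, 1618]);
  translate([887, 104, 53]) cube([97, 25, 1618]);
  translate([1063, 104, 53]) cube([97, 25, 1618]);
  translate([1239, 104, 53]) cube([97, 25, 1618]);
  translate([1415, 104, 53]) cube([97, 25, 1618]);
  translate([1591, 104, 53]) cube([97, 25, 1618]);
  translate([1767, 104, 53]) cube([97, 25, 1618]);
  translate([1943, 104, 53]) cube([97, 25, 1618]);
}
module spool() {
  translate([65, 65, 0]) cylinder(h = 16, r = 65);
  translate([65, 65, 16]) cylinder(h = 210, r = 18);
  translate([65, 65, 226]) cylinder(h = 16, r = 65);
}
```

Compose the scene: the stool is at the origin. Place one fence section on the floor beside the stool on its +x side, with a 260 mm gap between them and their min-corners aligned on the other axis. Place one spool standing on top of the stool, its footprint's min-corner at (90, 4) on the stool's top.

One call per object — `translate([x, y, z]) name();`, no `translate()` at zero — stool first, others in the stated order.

stool();
translate([546, 0, 0]) fence_section();
translate([90, 4, 402]) spool();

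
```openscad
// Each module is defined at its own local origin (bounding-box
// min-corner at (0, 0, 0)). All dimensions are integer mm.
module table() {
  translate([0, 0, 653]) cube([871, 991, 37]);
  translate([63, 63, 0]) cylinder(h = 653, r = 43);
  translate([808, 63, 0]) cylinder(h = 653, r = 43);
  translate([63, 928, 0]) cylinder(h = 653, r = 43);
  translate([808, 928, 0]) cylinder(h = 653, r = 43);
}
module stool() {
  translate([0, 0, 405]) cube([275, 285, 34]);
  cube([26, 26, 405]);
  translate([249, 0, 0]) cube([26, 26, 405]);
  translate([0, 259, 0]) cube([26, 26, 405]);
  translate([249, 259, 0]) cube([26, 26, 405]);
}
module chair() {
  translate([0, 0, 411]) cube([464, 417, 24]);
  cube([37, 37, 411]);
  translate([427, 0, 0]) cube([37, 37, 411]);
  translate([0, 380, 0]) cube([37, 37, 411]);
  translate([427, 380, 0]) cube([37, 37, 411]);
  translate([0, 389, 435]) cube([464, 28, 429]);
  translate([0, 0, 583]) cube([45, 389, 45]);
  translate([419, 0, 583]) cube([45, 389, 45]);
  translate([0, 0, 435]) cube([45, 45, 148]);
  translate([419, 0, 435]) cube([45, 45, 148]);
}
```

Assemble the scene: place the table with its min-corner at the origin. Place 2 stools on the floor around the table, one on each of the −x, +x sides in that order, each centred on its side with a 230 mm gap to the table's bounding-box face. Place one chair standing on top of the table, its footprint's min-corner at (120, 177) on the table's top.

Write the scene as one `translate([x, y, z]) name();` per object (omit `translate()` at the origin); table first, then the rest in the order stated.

table();
translate([-505, 353, 0]) stool();
translate([1101, 353, 0]) stool();
translate([120, 177, 690]) chair();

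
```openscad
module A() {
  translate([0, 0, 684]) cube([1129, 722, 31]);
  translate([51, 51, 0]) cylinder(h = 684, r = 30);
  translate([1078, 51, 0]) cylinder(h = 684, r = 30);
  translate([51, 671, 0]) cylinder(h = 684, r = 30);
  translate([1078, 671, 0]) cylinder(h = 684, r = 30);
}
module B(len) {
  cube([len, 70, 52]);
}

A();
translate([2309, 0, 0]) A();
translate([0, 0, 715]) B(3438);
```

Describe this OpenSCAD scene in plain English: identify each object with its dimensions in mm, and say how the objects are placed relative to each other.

A is a rectangular dining table. The top is 1129×722×31 mm with its upper surface at z = 715 mm. It stands on four round legs of 60 mm diameter, each leg's bounding box inset 21 mm from the nearest pair of top edges, running from the floor to the underside of the top.

B is a rectangular beam 3438 mm long (x), 70 mm deep (y), 52 mm thick (z).

The beam spans the tops of two tables placed 1180 mm apart, resting at z = 715 mm.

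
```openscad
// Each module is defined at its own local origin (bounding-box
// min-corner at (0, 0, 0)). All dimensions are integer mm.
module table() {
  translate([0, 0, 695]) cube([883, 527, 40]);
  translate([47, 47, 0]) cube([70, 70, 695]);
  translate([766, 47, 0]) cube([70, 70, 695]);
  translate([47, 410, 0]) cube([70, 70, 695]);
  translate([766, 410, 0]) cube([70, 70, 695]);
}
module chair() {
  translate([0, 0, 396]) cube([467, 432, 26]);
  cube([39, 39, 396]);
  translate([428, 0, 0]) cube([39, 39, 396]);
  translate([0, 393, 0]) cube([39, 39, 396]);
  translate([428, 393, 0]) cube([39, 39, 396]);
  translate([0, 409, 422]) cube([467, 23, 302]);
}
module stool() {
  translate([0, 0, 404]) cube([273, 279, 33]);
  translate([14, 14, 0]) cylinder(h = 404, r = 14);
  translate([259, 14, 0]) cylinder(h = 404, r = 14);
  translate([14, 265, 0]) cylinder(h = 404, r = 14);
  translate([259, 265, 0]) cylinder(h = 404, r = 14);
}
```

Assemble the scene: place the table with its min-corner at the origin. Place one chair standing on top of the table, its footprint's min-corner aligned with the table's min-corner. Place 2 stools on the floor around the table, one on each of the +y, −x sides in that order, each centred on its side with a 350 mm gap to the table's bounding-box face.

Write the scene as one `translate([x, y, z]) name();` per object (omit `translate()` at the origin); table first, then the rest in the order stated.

table();
translate([0, 0, 735]) chair();
translate([305, 877, 0]) stool();
translate([-623, 124, 0]) stool();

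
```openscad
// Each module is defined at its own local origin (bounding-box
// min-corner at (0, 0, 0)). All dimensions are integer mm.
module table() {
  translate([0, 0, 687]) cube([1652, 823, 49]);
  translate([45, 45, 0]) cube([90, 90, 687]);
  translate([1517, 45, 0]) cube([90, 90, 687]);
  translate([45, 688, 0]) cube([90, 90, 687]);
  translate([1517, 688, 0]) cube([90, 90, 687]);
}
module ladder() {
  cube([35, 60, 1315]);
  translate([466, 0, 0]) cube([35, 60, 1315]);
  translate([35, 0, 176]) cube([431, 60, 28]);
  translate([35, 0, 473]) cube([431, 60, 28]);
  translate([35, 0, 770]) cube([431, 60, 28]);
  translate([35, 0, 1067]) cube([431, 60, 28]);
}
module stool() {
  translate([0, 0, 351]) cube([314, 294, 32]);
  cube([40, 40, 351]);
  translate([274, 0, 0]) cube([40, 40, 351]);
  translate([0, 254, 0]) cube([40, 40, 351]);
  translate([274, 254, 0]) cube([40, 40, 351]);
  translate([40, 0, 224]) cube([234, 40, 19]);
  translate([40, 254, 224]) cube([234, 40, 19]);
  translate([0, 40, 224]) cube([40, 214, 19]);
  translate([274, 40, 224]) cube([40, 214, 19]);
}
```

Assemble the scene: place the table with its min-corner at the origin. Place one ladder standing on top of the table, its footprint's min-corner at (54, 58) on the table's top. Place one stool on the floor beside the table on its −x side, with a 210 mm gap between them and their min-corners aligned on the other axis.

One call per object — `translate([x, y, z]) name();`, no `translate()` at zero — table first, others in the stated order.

table();
translate([54, 58, 736]) ladder();
translate([-524, 0, 0]) stool();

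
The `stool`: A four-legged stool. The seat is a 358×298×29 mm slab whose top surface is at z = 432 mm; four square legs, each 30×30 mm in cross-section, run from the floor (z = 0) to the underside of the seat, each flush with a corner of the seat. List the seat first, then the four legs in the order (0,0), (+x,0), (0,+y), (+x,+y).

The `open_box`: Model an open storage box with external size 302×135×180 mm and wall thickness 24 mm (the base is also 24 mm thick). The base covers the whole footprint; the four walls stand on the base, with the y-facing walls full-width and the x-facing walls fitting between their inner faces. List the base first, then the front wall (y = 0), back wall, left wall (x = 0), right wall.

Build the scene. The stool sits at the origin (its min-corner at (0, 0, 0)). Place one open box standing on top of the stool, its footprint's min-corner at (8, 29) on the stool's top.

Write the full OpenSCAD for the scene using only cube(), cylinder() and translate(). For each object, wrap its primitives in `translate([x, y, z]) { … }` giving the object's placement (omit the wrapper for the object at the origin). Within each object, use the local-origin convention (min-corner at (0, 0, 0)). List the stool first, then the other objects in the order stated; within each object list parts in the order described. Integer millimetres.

translate([0, 0, 403]) cube([358, 298, 29]);
cube([30, 30, 403]);
translate([328, 0, 0]) cube([30, 30, 403]);
translate([0, 268, 0]) cube([30, 30, 403]);
translate([328, 268, 0]) cube([30, 30, 403]);
translate([8, 29, 432]) {
  cube([302, 135, 24]);
  translate([0, 0, 24]) cube([302, 24, 156]);
  translate([0, 111, 24]) cube([302, 24, 156]);
  translate([0, 24, 24]) cube([24, 87, 156]);
  translate([278, 24, 24]) cube([24, 87, 156]);
}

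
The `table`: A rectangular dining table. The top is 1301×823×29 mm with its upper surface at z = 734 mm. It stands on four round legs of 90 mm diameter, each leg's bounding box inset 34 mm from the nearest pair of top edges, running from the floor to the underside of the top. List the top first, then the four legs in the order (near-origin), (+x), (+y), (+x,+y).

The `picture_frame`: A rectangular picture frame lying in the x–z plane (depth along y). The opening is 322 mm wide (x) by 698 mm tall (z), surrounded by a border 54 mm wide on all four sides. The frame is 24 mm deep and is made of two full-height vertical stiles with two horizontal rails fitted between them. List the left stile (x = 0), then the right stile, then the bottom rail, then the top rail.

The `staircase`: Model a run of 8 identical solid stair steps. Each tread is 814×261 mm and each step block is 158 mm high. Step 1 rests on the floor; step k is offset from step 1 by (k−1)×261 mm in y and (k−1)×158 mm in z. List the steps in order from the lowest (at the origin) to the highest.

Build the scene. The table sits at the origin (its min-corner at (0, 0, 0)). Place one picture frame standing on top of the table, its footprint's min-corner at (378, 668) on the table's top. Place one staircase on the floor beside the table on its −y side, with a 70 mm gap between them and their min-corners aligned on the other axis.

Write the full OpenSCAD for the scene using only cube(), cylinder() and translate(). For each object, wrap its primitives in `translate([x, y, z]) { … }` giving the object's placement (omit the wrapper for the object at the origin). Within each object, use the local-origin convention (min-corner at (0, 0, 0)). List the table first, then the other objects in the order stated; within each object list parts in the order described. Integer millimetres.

translate([0, 0, 705]) cube([1301, 823, 29]);
translate([79, 79, 0]) cylinder(h = 705, r = 45);
translate([1222, 79, 0]) cylinder(h = 705, r = 45);
translate([79, 744, 0]) cylinder(h = 705, r = 45);
translate([1222, 744, 0]) cylinder(h = 705, r = 45);
translate([378, 668, 734]) {
  cube([54, 24, 806]);
  translate([376, 0, 0]) cube([54, 24, 806]);
  translate([54, 0, 0]) cube([322, 24, 54]);
  translate([54, 0, 752]) cube([322, 24, 54]);
}
translate([0, -2158, 0]) {
  cube([814, 261, 158]);
  translate([0, 261, 158]) cube([814, 261, 158]);
  translate([0, 522, 316]) cube([814, 261, 158]);
  translate([0, 783, 474]) cube([814, 261, 158]);
  translate([0, 1044, 632]) cube([814, 261, 158]);
  translate([0, 1305, 790]) cube([814, 261, 158]);
  translate([0, 1566, 948]) cube([814, 261, 158]);
  translate([0, 1827, 1106]) cube([814, 261, 158]);
}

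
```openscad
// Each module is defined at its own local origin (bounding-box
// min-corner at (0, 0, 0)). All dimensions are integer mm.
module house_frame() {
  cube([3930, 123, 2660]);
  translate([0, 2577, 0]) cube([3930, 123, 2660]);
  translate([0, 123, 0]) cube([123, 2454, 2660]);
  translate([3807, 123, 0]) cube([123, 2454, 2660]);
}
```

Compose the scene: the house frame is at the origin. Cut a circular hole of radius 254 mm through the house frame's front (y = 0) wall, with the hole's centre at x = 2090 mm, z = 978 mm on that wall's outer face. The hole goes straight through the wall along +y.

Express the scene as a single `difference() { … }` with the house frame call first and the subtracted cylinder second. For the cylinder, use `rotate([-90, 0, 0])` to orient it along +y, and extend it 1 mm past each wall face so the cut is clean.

difference() {
  house_frame();
  translate([2090, -1, 978]) rotate([-90, 0, 0]) cylinder(h = 125, r = 254);
}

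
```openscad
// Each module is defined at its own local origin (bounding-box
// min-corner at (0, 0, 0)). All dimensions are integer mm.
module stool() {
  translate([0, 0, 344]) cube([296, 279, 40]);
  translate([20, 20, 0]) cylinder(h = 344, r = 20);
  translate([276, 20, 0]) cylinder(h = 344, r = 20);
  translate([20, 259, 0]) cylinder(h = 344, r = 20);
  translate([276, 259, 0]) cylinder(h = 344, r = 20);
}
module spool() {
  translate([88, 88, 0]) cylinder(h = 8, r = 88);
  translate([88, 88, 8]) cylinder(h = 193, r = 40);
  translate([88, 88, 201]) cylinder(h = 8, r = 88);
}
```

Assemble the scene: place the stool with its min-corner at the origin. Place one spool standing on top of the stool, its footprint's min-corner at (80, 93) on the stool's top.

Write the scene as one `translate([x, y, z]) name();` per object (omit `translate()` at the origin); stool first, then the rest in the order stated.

stool();
translate([80, 93, 384]) spool();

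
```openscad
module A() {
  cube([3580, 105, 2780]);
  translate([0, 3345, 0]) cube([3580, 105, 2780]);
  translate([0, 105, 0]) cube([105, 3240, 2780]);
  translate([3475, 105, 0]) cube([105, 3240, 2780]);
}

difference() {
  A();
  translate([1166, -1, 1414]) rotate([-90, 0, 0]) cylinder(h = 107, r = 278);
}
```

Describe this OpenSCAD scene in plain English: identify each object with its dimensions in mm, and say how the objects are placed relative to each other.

A is a box-shaped house frame (walls only): outside footprint 3580×3450 mm, wall height 2780 mm, wall thickness 105 mm. The two y-facing walls run the full x-width; the two x-facing walls fit between the inner faces of the y-facing walls.

The house frame has a circular hole of radius 278 mm through its front wall, centred at (x = 1166, z = 1414).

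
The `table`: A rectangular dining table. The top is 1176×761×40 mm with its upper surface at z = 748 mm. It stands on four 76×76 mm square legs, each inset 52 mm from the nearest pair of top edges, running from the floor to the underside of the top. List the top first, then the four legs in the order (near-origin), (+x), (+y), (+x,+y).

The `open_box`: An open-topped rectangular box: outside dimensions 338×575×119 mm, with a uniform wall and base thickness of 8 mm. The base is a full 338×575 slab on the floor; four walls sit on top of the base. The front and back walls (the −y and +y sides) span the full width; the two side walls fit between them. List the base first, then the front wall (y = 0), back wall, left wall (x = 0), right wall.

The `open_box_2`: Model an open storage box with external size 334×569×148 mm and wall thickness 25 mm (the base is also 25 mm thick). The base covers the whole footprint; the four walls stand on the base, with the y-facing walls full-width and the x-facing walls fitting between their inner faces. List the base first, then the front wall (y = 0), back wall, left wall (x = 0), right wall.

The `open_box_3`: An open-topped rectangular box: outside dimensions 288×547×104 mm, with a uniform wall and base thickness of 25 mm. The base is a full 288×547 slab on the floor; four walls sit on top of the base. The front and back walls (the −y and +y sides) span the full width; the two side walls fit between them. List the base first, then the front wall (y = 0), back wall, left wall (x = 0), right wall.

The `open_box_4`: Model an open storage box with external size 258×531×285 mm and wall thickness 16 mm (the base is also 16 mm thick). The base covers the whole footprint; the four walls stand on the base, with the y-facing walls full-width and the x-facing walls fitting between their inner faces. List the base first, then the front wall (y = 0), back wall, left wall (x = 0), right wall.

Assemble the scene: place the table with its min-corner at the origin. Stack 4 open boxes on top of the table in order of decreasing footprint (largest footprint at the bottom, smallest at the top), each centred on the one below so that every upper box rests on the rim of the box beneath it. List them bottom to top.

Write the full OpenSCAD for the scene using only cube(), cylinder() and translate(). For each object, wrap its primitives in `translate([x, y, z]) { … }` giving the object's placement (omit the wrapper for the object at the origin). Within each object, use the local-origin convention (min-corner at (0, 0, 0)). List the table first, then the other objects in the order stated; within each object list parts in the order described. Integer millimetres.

translate([0, 0, 708]) cube([1176, 761, 40]);
translate([52, 52, 0]) cube([76, 76, 708]);
translate([1048, 52, 0]) cube([76, 76, 708]);
translate([52, 633, 0]) cube([76, 76, 708]);
translate([1048, 633, 0]) cube([76, 76, 708]);
translate([419, 93, 748]) {
  cube([338, 575, 8]);
  translate([0, 0, 8]) cube([338, 8, 111]);
  translate([0, 567, 8]) cube([338, 8, 111]);
  translate([0, 8, 8]) cube([8, 559, 111]);
  translate([330, 8, 8]) cube([8, 559, 111]);
}
translate([421, 96, 867]) {
  cube([334, 569, 25]);
  translate([0, 0, 25]) cube([334, 25, 123]);
  translate([0, 544, 25]) cube([334, 25, 123]);
  translate([0, 25, 25]) cube([25, 519, 123]);
  translate([309, 25, 25]) cube([25, 519, 123]);
}
translate([444, 107, 1015]) {
  cube([288, 547, 25]);
  translate([0, 0, 25]) cube([288, 25, 79]);
  translate([0, 522, 25]) cube([288, 25, 79]);
  translate([0, 25, 25]) cube([25, 497, 79]);
  translate([263, 25, 25]) cube([25, 497, 79]);
}
translate([459, 115, 1119]) {
  cube([258, 531, 16]);
  translate([0, 0, 16]) cube([258, 16, 269]);
  translate([0, 515, 16]) cube([258, 16, 269]);
  translate([0, 16, 16]) cube([16, 499, 269]);
  translate([242, 16, 16]) cube([16, 499, 269]);
}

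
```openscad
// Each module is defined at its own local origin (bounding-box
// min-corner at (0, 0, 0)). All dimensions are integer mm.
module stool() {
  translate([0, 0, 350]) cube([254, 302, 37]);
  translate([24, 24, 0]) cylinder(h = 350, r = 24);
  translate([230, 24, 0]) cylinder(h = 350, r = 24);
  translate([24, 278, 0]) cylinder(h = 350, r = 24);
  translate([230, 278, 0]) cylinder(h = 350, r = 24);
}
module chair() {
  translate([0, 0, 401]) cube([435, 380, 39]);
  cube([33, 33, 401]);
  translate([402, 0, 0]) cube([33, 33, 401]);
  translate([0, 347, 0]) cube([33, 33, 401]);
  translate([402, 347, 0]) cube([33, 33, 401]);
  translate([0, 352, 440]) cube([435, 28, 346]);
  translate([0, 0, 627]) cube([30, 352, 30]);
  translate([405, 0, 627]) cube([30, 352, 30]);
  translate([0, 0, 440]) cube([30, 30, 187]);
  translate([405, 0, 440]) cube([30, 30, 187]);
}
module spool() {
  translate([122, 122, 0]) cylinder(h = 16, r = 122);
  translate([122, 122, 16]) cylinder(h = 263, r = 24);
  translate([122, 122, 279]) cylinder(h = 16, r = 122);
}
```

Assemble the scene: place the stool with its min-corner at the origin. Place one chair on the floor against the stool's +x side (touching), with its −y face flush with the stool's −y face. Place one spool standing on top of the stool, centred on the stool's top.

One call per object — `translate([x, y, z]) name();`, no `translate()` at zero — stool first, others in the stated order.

stool();
translate([254, 0, 0]) chair();
translate([5, 29, 387]) spool();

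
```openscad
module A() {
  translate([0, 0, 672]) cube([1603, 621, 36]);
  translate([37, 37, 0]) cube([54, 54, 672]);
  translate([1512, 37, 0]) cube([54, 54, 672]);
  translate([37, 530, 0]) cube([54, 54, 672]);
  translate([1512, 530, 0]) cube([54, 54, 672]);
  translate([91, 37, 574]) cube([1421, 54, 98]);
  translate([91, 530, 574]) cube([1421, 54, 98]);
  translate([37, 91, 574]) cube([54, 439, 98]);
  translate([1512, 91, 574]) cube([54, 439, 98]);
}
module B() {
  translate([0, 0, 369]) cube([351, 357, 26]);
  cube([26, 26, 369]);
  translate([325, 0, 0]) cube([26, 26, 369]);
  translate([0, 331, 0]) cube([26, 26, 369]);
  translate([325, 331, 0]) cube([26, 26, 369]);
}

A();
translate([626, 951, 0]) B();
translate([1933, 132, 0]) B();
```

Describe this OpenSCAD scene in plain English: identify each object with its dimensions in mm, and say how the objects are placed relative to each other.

A is a table with a 1603×621 mm rectangular top, 36 mm thick, top surface at z = 708 mm, supported by four 54×54 mm square legs, each inset 37 mm from the nearest pair of top edges, running from the floor. Four apron rails, 54 mm thick and 98 mm tall, run between adjacent legs with their top edges flush with the underside of the top and their outer faces flush with the legs' outer faces.

B is a simple wooden stool: a rectangular seat 351 mm (x) by 357 mm (y), 26 mm thick, top face at z = 395 mm, on four square legs, each 26×26 mm in cross-section. The legs rest on z = 0, each flush with a corner of the seat.

Two stools sit around the table at the +y, +x sides.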